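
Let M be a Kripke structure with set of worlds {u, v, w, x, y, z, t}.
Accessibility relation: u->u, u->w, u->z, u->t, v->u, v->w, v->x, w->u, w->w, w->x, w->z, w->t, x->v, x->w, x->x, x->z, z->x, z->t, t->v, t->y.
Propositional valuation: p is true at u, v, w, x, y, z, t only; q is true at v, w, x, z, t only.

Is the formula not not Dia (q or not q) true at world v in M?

At v: not Dia (q or not q) is false, so not not Dia (q or not q) is true.
  At v: Dia (q or not q) is true, so not Dia (q or not q) is false.
    At v: Dia (q or not q) requires q or not q at some successor in {u, w, x}.
      q or not q holds at u, so Dia (q or not q) is true at v.

Yes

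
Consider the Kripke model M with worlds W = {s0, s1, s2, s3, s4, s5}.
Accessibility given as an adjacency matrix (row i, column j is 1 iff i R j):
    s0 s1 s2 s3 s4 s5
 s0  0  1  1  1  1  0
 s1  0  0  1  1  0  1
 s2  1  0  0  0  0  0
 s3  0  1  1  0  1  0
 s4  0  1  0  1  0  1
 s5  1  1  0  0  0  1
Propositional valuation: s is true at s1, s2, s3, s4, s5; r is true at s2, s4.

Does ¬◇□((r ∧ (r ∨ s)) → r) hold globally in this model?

No

Let φ = ¬◇□((r ∧ (r ∨ s)) → r). Evaluate φ at each world:
  s0 (successors {s1, s2, s3, s4}): φ is false.
  s1 (successors {s2, s3, s5}): φ is false.
  s2 (successors {s0}): φ is false.
  s3 (successors {s1, s2, s4}): φ is false.
  s4 (successors {s1, s3, s5}): φ is false.
  s5 (successors {s0, s1, s5}): φ is false.
Detail at s0 (counterexample):
  At s0: ◇□((r ∧ (r ∨ s)) → r) is true, so ¬◇□((r ∧ (r ∨ s)) → r) is false.
    At s0: ◇□((r ∧ (r ∨ s)) → r) requires □((r ∧ (r ∨ s)) → r) at some successor in {s1, s2, s3, s4}.
      □((r ∧ (r ∨ s)) → r) holds at s1, so ◇□((r ∧ (r ∨ s)) → r) is true at s0.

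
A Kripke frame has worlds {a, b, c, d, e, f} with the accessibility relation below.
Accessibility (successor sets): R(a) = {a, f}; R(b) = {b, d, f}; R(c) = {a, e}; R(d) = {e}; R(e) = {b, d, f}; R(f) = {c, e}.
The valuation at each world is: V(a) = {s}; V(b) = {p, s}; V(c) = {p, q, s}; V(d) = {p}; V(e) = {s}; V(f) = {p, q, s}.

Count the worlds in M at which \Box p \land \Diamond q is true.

2

Let φ = \Box p \land \Diamond q. Evaluate φ at each world:
  a (successors {a, f}): φ is false.
  b (successors {b, d, f}): φ is true.
  c (successors {a, e}): φ is false.
  d (successors {e}): φ is false.
  e (successors {b, d, f}): φ is true.
  f (successors {c, e}): φ is false.
For instance, at a:
  At a: \Box p is false, \Diamond q is true, so \Box p \land \Diamond q is false.
    At a: \Box p requires p at every successor {a, f}.
      p fails at a, so \Box p is false at a.
    At a: \Diamond q requires q at some successor in {a, f}.
      q holds at f, so \Diamond q is true at a.
Satisfying worlds: {b, e}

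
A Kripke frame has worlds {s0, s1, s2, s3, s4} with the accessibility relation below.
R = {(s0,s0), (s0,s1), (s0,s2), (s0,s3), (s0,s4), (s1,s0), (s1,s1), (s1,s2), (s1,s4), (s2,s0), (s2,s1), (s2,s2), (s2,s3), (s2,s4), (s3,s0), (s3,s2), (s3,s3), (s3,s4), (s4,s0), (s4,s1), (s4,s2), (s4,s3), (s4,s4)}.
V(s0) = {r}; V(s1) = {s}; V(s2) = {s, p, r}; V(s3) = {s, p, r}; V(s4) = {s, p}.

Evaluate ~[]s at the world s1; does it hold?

Recall that []ψ holds at a world iff ψ holds at every accessible world, and <>ψ holds iff ψ holds at some accessible world.
At s1: []s is false, so ~[]s is true.
  At s1: []s requires s at every successor {s0, s1, s2, s4}.
    s fails at s0, so []s is false at s1.

Yes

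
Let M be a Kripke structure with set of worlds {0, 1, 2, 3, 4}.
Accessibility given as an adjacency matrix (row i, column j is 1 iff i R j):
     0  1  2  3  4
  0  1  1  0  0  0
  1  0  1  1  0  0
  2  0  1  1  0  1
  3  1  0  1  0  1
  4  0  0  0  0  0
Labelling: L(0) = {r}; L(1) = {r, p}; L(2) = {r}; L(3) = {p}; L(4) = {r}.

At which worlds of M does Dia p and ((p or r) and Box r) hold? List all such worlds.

Let φ = Dia p and ((p or r) and Box r). Evaluate φ at each world:
  0 (successors {0, 1}): φ is true.
  1 (successors {1, 2}): φ is true.
  2 (successors {1, 2, 4}): φ is true.
  3 (successors {0, 2, 4}): φ is false.
  4 (successors ∅): φ is false.
For instance, at 1:
  At 1: Dia p is true, (p or r) and Box r is true, so Dia p and ((p or r) and Box r) is true.
    At 1: Dia p requires p at some successor in {1, 2}.
      p holds at 1, so Dia p is true at 1.
    At 1: p or r is true, Box r is true, so (p or r) and Box r is true.
      At 1: Box r requires r at every successor {1, 2}.
        At 1: r is true.
        At 2: r is true.
      So Box r is true at 1.
Satisfying worlds: {0, 1, 2}

0, 1, 2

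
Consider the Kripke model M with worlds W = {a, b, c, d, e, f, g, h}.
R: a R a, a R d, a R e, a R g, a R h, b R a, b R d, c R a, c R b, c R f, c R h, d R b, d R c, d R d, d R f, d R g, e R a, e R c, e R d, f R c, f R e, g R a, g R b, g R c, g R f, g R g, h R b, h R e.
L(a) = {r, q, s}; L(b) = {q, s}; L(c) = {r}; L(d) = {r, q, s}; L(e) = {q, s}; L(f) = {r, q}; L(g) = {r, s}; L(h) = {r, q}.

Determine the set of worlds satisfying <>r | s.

Let φ = <>r | s. Evaluate φ at each world:
  a (successors {a, d, e, g, h}): φ is true.
  b (successors {a, d}): φ is true.
  c (successors {a, b, f, h}): φ is true.
  d (successors {b, c, d, f, g}): φ is true.
  e (successors {a, c, d}): φ is true.
  f (successors {c, e}): φ is true.
  g (successors {a, b, c, f, g}): φ is true.
  h (successors {b, e}): φ is false.
For instance, at f:
  At f: <>r is true, s is false, so <>r | s is true.
    At f: <>r requires r at some successor in {c, e}.
      r holds at c, so <>r is true at f.
Satisfying worlds: {a, b, c, d, e, f, g}

a, b, c, d, e, f, g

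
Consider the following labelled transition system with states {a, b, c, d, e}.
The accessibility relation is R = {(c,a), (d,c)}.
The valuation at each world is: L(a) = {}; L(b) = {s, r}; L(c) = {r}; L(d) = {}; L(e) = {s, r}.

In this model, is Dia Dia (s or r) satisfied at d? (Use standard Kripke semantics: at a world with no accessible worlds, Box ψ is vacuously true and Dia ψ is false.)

No

Recall that Dia ψ holds at a world iff ψ holds at some accessible world.
At d: Dia Dia (s or r) requires Dia (s or r) at some successor in {c}.
  At c: Dia (s or r) is false.
So Dia Dia (s or r) is false at d.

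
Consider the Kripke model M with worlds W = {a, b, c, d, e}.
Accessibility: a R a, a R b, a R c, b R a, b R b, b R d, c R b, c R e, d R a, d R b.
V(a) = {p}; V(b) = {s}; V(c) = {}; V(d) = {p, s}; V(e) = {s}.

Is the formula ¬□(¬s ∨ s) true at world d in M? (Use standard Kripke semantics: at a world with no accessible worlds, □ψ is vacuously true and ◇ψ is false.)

At d: □(¬s ∨ s) is true, so ¬□(¬s ∨ s) is false.
  At d: □(¬s ∨ s) requires ¬s ∨ s at every successor {a, b}.
    At a: ¬s ∨ s is true.
    At b: ¬s ∨ s is true.
  So □(¬s ∨ s) is true at d.

No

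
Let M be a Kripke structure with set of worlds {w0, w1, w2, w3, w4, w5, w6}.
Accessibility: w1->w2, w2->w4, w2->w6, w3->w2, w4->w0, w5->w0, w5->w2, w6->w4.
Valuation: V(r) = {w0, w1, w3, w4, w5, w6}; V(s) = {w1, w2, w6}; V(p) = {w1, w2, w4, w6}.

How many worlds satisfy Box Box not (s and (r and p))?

4

Let φ = Box Box not (s and (r and p)). Evaluate φ at each world:
  w0 (successors ∅): φ is true.
  w1 (successors {w2}): φ is false.
  w2 (successors {w4, w6}): φ is true.
  w3 (successors {w2}): φ is false.
  w4 (successors {w0}): φ is true.
  w5 (successors {w0, w2}): φ is false.
  w6 (successors {w4}): φ is true.
For instance, at w1:
  At w1: Box Box not (s and (r and p)) requires Box not (s and (r and p)) at every successor {w2}.
    Box not (s and (r and p)) fails at w2, so Box Box not (s and (r and p)) is false at w1.
      At w2: Box not (s and (r and p)) requires not (s and (r and p)) at every successor {w4, w6}.
        not (s and (r and p)) fails at w6, so Box not (s and (r and p)) is false at w2.
Satisfying worlds: {w0, w2, w4, w6}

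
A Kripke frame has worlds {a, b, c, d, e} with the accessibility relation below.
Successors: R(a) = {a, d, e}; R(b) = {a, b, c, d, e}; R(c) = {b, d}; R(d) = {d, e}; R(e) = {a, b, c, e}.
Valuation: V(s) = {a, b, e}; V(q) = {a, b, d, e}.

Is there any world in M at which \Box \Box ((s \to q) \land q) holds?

Let φ = \Box \Box ((s \to q) \land q). Evaluate φ at each world:
  a (successors {a, d, e}): φ is false.
  b (successors {a, b, c, d, e}): φ is false.
  c (successors {b, d}): φ is false.
  d (successors {d, e}): φ is false.
  e (successors {a, b, c, e}): φ is false.
For instance, at a:
  At a: \Box \Box ((s \to q) \land q) requires \Box ((s \to q) \land q) at every successor {a, d, e}.
    \Box ((s \to q) \land q) fails at e, so \Box \Box ((s \to q) \land q) is false at a.
      At e: \Box ((s \to q) \land q) requires (s \to q) \land q at every successor {a, b, c, e}.
        (s \to q) \land q fails at c, so \Box ((s \to q) \land q) is false at e.

No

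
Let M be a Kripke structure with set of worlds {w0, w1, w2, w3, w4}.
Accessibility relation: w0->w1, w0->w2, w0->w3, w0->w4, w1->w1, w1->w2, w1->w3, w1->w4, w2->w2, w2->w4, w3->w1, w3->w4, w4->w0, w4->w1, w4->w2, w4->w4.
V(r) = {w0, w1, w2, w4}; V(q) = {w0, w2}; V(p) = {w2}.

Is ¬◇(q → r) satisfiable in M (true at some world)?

No

Let φ = ¬◇(q → r). Evaluate φ at each world:
  w0 (successors {w1, w2, w3, w4}): φ is false.
  w1 (successors {w1, w2, w3, w4}): φ is false.
  w2 (successors {w2, w4}): φ is false.
  w3 (successors {w1, w4}): φ is false.
  w4 (successors {w0, w1, w2, w4}): φ is false.
For instance, at w2:
  At w2: ◇(q → r) is true, so ¬◇(q → r) is false.
    At w2: ◇(q → r) requires q → r at some successor in {w2, w4}.
      q → r holds at w2, so ◇(q → r) is true at w2.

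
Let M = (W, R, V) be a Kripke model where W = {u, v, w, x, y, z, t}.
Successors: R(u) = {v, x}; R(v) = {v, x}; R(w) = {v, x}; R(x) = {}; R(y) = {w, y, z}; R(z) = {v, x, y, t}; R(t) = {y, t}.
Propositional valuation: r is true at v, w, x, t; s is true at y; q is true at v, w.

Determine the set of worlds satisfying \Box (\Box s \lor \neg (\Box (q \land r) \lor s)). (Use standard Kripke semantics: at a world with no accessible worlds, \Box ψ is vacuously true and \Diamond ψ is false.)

Recall that \Box ψ holds at a world iff ψ holds at every accessible world, and \Diamond ψ holds iff ψ holds at some accessible world.
Let φ = \Box (\Box s \lor \neg (\Box (q \land r) \lor s)). Evaluate φ at each world:
  u (successors {v, x}): φ is true.
  v (successors {v, x}): φ is true.
  w (successors {v, x}): φ is true.
  x (successors ∅): φ is true.
  y (successors {w, y, z}): φ is false.
  z (successors {v, x, y, t}): φ is false.
  t (successors {y, t}): φ is false.
For instance, at w:
  At w: \Box (\Box s \lor \neg (\Box (q \land r) \lor s)) requires \Box s \lor \neg (\Box (q \land r) \lor s) at every successor {v, x}.
      At v: \Box s is false, \neg (\Box (q \land r) \lor s) is true, so \Box s \lor \neg (\Box (q \land r) \lor s) is true.
      At x: \Box s is true, \neg (\Box (q \land r) \lor s) is false, so \Box s \lor \neg (\Box (q \land r) \lor s) is true.
  So \Box (\Box s \lor \neg (\Box (q \land r) \lor s)) is true at w.
Satisfying worlds: {u, v, w, x}

u, v, w, x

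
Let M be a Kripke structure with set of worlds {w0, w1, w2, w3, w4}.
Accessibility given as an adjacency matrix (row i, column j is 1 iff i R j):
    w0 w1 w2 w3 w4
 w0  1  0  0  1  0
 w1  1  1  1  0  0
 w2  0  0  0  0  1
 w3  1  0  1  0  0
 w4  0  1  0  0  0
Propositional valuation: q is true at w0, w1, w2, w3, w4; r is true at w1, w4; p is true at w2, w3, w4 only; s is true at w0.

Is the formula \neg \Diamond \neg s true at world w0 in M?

No

Recall that \Diamond ψ holds at a world iff ψ holds at some accessible world.
At w0: \Diamond \neg s is true, so \neg \Diamond \neg s is false.
  At w0: \Diamond \neg s requires \neg s at some successor in {w0, w3}.
    \neg s holds at w3, so \Diamond \neg s is true at w0.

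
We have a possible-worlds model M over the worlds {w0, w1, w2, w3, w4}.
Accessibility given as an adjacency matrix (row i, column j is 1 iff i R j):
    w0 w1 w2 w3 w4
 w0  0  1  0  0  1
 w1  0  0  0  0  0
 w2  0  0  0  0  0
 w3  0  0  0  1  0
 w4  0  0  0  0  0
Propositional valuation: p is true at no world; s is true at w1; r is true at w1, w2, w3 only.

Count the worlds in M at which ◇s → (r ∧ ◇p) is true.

Let φ = ◇s → (r ∧ ◇p). Evaluate φ at each world:
  w0 (successors {w1, w4}): φ is false.
  w1 (successors ∅): φ is true.
  w2 (successors ∅): φ is true.
  w3 (successors {w3}): φ is true.
  w4 (successors ∅): φ is true.
For instance, at w3:
  At w3: ◇s is false, r ∧ ◇p is false, so ◇s → (r ∧ ◇p) is true.
    At w3: ◇s requires s at some successor in {w3}.
      At w3: s is false.
    So ◇s is false at w3.
    At w3: r is true, ◇p is false, so r ∧ ◇p is false.
      At w3: ◇p requires p at some successor in {w3}.
        At w3: p is false.
      So ◇p is false at w3.
Satisfying worlds: {w1, w2, w3, w4}

4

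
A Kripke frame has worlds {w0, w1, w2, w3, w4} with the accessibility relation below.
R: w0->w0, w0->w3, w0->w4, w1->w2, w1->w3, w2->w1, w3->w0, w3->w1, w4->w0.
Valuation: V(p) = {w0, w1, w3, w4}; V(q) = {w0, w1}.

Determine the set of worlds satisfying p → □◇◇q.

w0, w2, w3, w4

Recall that □ψ holds at a world iff ψ holds at every accessible world, and ◇ψ holds iff ψ holds at some accessible world.
Let φ = p → □◇◇q. Evaluate φ at each world:
  w0 (successors {w0, w3, w4}): φ is true.
  w1 (successors {w2, w3}): φ is false.
  w2 (successors {w1}): φ is true.
  w3 (successors {w0, w1}): φ is true.
  w4 (successors {w0}): φ is true.
For instance, at w2:
  At w2: p is false, □◇◇q is true, so p → □◇◇q is true.
    At w2: □◇◇q requires ◇◇q at every successor {w1}.
      At w1: ◇◇q is true.
    So □◇◇q is true at w2.
Satisfying worlds: {w0, w2, w3, w4}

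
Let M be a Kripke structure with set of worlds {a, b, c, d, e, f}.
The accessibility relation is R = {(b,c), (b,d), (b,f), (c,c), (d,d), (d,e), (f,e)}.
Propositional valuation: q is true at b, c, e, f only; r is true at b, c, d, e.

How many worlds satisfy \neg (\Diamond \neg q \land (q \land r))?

5

Recall that \Diamond ψ holds at a world iff ψ holds at some accessible world.
Let φ = \neg (\Diamond \neg q \land (q \land r)). Evaluate φ at each world:
  a (successors ∅): φ is true.
  b (successors {c, d, f}): φ is false.
  c (successors {c}): φ is true.
  d (successors {d, e}): φ is true.
  e (successors ∅): φ is true.
  f (successors {e}): φ is true.
For instance, at d:
  At d: \Diamond \neg q \land (q \land r) is false, so \neg (\Diamond \neg q \land (q \land r)) is true.
    At d: \Diamond \neg q is true, q \land r is false, so \Diamond \neg q \land (q \land r) is false.
      At d: \Diamond \neg q requires \neg q at some successor in {d, e}.
        \neg q holds at d, so \Diamond \neg q is true at d.
Satisfying worlds: {a, c, d, e, f}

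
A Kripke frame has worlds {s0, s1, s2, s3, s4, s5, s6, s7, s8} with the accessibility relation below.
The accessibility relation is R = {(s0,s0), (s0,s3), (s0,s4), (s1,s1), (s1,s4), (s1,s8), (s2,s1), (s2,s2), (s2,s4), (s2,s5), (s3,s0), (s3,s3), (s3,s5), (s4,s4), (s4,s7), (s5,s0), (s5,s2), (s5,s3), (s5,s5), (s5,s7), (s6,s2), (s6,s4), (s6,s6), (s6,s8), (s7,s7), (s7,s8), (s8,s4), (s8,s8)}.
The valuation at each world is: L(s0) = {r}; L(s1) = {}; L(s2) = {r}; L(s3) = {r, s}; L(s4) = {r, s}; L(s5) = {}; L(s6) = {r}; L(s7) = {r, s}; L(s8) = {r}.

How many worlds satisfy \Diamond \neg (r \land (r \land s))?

8

Let φ = \Diamond \neg (r \land (r \land s)). Evaluate φ at each world:
  s0 (successors {s0, s3, s4}): φ is true.
  s1 (successors {s1, s4, s8}): φ is true.
  s2 (successors {s1, s2, s4, s5}): φ is true.
  s3 (successors {s0, s3, s5}): φ is true.
  s4 (successors {s4, s7}): φ is false.
  s5 (successors {s0, s2, s3, s5, s7}): φ is true.
  s6 (successors {s2, s4, s6, s8}): φ is true.
  s7 (successors {s7, s8}): φ is true.
  s8 (successors {s4, s8}): φ is true.
For instance, at s0:
  At s0: \Diamond \neg (r \land (r \land s)) requires \neg (r \land (r \land s)) at some successor in {s0, s3, s4}.
    \neg (r \land (r \land s)) holds at s0, so \Diamond \neg (r \land (r \land s)) is true at s0.
Satisfying worlds: {s0, s1, s2, s3, s5, s6, s7, s8}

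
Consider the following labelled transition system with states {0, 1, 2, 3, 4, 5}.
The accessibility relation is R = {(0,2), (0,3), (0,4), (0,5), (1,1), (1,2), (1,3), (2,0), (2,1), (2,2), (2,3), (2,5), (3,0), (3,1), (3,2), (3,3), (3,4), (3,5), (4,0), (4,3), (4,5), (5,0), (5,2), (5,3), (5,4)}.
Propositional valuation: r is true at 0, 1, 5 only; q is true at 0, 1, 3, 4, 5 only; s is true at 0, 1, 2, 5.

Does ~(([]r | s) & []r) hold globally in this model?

Yes

Recall that []ψ holds at a world iff ψ holds at every accessible world, and <>ψ holds iff ψ holds at some accessible world.
Let φ = ~(([]r | s) & []r). Evaluate φ at each world:
  0 (successors {2, 3, 4, 5}): φ is true.
  1 (successors {1, 2, 3}): φ is true.
  2 (successors {0, 1, 2, 3, 5}): φ is true.
  3 (successors {0, 1, 2, 3, 4, 5}): φ is true.
  4 (successors {0, 3, 5}): φ is true.
  5 (successors {0, 2, 3, 4}): φ is true.
For instance, at 3:
  At 3: ([]r | s) & []r is false, so ~(([]r | s) & []r) is true.
    At 3: []r | s is false, []r is false, so ([]r | s) & []r is false.
      At 3: []r is false, s is false, so []r | s is false.
      At 3: []r requires r at every successor {0, 1, 2, 3, 4, 5}.
        r fails at 2, so []r is false at 3.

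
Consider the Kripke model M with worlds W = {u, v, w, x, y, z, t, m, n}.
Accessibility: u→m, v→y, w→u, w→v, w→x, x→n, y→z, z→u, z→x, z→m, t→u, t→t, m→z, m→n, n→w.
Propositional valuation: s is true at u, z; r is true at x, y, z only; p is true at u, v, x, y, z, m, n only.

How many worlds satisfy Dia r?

Let φ = Dia r. Evaluate φ at each world:
  u (successors {m}): φ is false.
  v (successors {y}): φ is true.
  w (successors {u, v, x}): φ is true.
  x (successors {n}): φ is false.
  y (successors {z}): φ is true.
  z (successors {u, x, m}): φ is true.
  t (successors {u, t}): φ is false.
  m (successors {z, n}): φ is true.
  n (successors {w}): φ is false.
For instance, at n:
  At n: Dia r requires r at some successor in {w}.
    At w: r is false.
  So Dia r is false at n.
Satisfying worlds: {v, w, y, z, m}

5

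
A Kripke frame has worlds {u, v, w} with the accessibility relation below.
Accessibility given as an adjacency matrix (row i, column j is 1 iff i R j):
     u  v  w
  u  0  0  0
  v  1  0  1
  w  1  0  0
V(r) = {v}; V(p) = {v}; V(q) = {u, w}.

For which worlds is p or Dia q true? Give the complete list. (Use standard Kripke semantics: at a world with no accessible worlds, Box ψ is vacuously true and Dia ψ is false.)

Let φ = p or Dia q. Evaluate φ at each world:
  u (successors ∅): φ is false.
  v (successors {u, w}): φ is true.
  w (successors {u}): φ is true.
For instance, at w:
  At w: p is false, Dia q is true, so p or Dia q is true.
    At w: Dia q requires q at some successor in {u}.
      q holds at u, so Dia q is true at w.
Satisfying worlds: {v, w}

v, w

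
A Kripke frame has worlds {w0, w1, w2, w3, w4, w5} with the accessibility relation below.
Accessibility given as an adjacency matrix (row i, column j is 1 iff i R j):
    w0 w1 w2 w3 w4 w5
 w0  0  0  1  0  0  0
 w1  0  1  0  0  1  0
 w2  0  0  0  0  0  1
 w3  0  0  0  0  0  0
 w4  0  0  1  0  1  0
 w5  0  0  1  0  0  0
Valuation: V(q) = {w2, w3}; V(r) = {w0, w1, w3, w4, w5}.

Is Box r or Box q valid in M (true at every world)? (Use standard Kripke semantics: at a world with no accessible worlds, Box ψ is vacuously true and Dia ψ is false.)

Recall that Box ψ holds at a world iff ψ holds at every accessible world, and Dia ψ holds iff ψ holds at some accessible world.
Let φ = Box r or Box q. Evaluate φ at each world:
  w0 (successors {w2}): φ is true.
  w1 (successors {w1, w4}): φ is true.
  w2 (successors {w5}): φ is true.
  w3 (successors ∅): φ is true.
  w4 (successors {w2, w4}): φ is false.
  w5 (successors {w2}): φ is true.
Detail at w4 (counterexample):
  At w4: Box r is false, Box q is false, so Box r or Box q is false.
    At w4: Box r requires r at every successor {w2, w4}.
      r fails at w2, so Box r is false at w4.
    At w4: Box q requires q at every successor {w2, w4}.
      q fails at w4, so Box q is false at w4.

No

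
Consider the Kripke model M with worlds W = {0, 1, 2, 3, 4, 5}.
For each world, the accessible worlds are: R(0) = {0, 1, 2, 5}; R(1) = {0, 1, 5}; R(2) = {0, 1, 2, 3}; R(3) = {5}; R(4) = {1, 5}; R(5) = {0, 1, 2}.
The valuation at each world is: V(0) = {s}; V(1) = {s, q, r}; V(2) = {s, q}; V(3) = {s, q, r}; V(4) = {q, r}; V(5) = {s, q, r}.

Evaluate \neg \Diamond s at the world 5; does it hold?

No

At 5: \Diamond s is true, so \neg \Diamond s is false.
  At 5: \Diamond s requires s at some successor in {0, 1, 2}.
    s holds at 0, so \Diamond s is true at 5.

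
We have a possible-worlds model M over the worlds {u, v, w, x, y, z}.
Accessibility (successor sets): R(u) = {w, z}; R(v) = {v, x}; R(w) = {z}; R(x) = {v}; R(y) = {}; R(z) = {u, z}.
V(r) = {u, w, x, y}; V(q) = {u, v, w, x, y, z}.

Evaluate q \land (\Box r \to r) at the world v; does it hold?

Yes

At v: q is true, \Box r \to r is true, so q \land (\Box r \to r) is true.
  At v: \Box r is false, r is false, so \Box r \to r is true.
    At v: \Box r requires r at every successor {v, x}.
      r fails at v, so \Box r is false at v.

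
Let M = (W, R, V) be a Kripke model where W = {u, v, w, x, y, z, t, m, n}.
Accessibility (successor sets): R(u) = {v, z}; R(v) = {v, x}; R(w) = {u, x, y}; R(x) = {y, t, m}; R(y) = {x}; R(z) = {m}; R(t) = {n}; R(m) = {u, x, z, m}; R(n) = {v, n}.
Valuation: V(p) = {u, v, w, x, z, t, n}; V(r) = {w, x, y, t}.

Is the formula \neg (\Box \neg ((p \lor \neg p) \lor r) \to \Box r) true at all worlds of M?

No

Let φ = \neg (\Box \neg ((p \lor \neg p) \lor r) \to \Box r). Evaluate φ at each world:
  u (successors {v, z}): φ is false.
  v (successors {v, x}): φ is false.
  w (successors {u, x, y}): φ is false.
  x (successors {y, t, m}): φ is false.
  y (successors {x}): φ is false.
  z (successors {m}): φ is false.
  t (successors {n}): φ is false.
  m (successors {u, x, z, m}): φ is false.
  n (successors {v, n}): φ is false.
Detail at u (counterexample):
  At u: \Box \neg ((p \lor \neg p) \lor r) \to \Box r is true, so \neg (\Box \neg ((p \lor \neg p) \lor r) \to \Box r) is false.
    At u: \Box \neg ((p \lor \neg p) \lor r) is false, \Box r is false, so \Box \neg ((p \lor \neg p) \lor r) \to \Box r is true.
      At u: \Box \neg ((p \lor \neg p) \lor r) requires \neg ((p \lor \neg p) \lor r) at every successor {v, z}.
        \neg ((p \lor \neg p) \lor r) fails at v, so \Box \neg ((p \lor \neg p) \lor r) is false at u.
      At u: \Box r requires r at every successor {v, z}.
        r fails at v, so \Box r is false at u.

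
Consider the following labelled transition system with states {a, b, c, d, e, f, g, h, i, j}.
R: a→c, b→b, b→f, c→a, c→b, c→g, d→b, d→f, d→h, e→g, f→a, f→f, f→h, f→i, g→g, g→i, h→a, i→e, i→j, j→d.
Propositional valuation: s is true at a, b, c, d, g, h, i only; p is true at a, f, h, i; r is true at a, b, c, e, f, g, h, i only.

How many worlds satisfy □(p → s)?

7

Recall that □ψ holds at a world iff ψ holds at every accessible world, and ◇ψ holds iff ψ holds at some accessible world.
Let φ = □(p → s). Evaluate φ at each world:
  a (successors {c}): φ is true.
  b (successors {b, f}): φ is false.
  c (successors {a, b, g}): φ is true.
  d (successors {b, f, h}): φ is false.
  e (successors {g}): φ is true.
  f (successors {a, f, h, i}): φ is false.
  g (successors {g, i}): φ is true.
  h (successors {a}): φ is true.
  i (successors {e, j}): φ is true.
  j (successors {d}): φ is true.
For instance, at h:
  At h: □(p → s) requires p → s at every successor {a}.
    At a: p → s is true.
  So □(p → s) is true at h.
Satisfying worlds: {a, c, e, g, h, i, j}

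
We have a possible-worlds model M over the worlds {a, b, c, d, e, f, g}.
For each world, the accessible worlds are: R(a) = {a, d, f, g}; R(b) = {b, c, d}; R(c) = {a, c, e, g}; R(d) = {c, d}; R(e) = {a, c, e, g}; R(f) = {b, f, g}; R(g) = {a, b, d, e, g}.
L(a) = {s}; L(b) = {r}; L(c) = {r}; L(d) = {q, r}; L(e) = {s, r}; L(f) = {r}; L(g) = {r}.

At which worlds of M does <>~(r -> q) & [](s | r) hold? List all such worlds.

a, b, c, d, e, f, g

Let φ = <>~(r -> q) & [](s | r). Evaluate φ at each world:
  a (successors {a, d, f, g}): φ is true.
  b (successors {b, c, d}): φ is true.
  c (successors {a, c, e, g}): φ is true.
  d (successors {c, d}): φ is true.
  e (successors {a, c, e, g}): φ is true.
  f (successors {b, f, g}): φ is true.
  g (successors {a, b, d, e, g}): φ is true.
For instance, at d:
  At d: <>~(r -> q) is true, [](s | r) is true, so <>~(r -> q) & [](s | r) is true.
    At d: <>~(r -> q) requires ~(r -> q) at some successor in {c, d}.
      ~(r -> q) holds at c, so <>~(r -> q) is true at d.
    At d: [](s | r) requires s | r at every successor {c, d}.
      At c: s | r is true.
      At d: s | r is true.
    So [](s | r) is true at d.
Satisfying worlds: {a, b, c, d, e, f, g}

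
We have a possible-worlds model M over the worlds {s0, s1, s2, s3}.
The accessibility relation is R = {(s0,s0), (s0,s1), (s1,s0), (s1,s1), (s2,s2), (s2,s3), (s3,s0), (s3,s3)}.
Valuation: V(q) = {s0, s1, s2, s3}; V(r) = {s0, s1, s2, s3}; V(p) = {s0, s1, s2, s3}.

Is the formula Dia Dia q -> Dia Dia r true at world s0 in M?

At s0: Dia Dia q is true, Dia Dia r is true, so Dia Dia q -> Dia Dia r is true.
  At s0: Dia Dia q requires Dia q at some successor in {s0, s1}.
    Dia q holds at s0, so Dia Dia q is true at s0.
      At s0: Dia q requires q at some successor in {s0, s1}.
        q holds at s0, so Dia q is true at s0.
  At s0: Dia Dia r requires Dia r at some successor in {s0, s1}.
    Dia r holds at s0, so Dia Dia r is true at s0.
      At s0: Dia r requires r at some successor in {s0, s1}.
        r holds at s0, so Dia r is true at s0.

Yes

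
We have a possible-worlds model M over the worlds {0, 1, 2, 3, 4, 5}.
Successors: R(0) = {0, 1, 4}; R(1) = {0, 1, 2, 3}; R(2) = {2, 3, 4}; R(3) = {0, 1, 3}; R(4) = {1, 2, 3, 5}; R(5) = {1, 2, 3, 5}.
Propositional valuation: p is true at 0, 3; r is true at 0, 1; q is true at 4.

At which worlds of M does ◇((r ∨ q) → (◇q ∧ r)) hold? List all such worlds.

Let φ = ◇((r ∨ q) → (◇q ∧ r)). Evaluate φ at each world:
  0 (successors {0, 1, 4}): φ is true.
  1 (successors {0, 1, 2, 3}): φ is true.
  2 (successors {2, 3, 4}): φ is true.
  3 (successors {0, 1, 3}): φ is true.
  4 (successors {1, 2, 3, 5}): φ is true.
  5 (successors {1, 2, 3, 5}): φ is true.
For instance, at 1:
  At 1: ◇((r ∨ q) → (◇q ∧ r)) requires (r ∨ q) → (◇q ∧ r) at some successor in {0, 1, 2, 3}.
    (r ∨ q) → (◇q ∧ r) holds at 0, so ◇((r ∨ q) → (◇q ∧ r)) is true at 1.
      At 0: r ∨ q is true, ◇q ∧ r is true, so (r ∨ q) → (◇q ∧ r) is true.
Satisfying worlds: {0, 1, 2, 3, 4, 5}

0, 1, 2, 3, 4, 5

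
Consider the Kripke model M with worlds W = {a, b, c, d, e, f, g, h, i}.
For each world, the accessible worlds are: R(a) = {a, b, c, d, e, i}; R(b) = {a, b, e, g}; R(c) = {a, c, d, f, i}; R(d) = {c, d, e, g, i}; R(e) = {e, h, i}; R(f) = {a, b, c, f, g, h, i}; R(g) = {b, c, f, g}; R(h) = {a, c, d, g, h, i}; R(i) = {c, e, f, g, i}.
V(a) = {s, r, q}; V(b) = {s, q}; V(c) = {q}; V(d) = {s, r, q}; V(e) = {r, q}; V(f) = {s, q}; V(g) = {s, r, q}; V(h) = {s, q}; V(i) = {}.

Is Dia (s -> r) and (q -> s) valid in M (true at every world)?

No

Recall that Dia ψ holds at a world iff ψ holds at some accessible world.
Let φ = Dia (s -> r) and (q -> s). Evaluate φ at each world:
  a (successors {a, b, c, d, e, i}): φ is true.
  b (successors {a, b, e, g}): φ is true.
  c (successors {a, c, d, f, i}): φ is false.
  d (successors {c, d, e, g, i}): φ is true.
  e (successors {e, h, i}): φ is false.
  f (successors {a, b, c, f, g, h, i}): φ is true.
  g (successors {b, c, f, g}): φ is true.
  h (successors {a, c, d, g, h, i}): φ is true.
  i (successors {c, e, f, g, i}): φ is true.
Detail at c (counterexample):
  At c: Dia (s -> r) is true, q -> s is false, so Dia (s -> r) and (q -> s) is false.
    At c: Dia (s -> r) requires s -> r at some successor in {a, c, d, f, i}.
      s -> r holds at a, so Dia (s -> r) is true at c.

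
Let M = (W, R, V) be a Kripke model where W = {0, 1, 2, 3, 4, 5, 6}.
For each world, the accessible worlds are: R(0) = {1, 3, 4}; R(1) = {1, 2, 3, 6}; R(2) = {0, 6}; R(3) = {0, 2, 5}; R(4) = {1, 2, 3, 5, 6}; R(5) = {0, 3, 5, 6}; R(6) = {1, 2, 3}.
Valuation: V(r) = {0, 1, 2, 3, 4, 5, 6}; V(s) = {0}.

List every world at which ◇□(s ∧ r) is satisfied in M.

Recall that □ψ holds at a world iff ψ holds at every accessible world, and ◇ψ holds iff ψ holds at some accessible world.
Let φ = ◇□(s ∧ r). Evaluate φ at each world:
  0 (successors {1, 3, 4}): φ is false.
  1 (successors {1, 2, 3, 6}): φ is false.
  2 (successors {0, 6}): φ is false.
  3 (successors {0, 2, 5}): φ is false.
  4 (successors {1, 2, 3, 5, 6}): φ is false.
  5 (successors {0, 3, 5, 6}): φ is false.
  6 (successors {1, 2, 3}): φ is false.
For instance, at 6:
  At 6: ◇□(s ∧ r) requires □(s ∧ r) at some successor in {1, 2, 3}.
    At 1: □(s ∧ r) is false.
    At 2: □(s ∧ r) is false.
    At 3: □(s ∧ r) is false.
  So ◇□(s ∧ r) is false at 6.
Satisfying worlds: none.

none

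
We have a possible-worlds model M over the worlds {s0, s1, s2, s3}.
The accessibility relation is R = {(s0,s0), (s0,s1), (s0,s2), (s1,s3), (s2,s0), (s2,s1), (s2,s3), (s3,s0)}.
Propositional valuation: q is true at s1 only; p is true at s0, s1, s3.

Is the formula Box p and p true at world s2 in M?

No

Recall that Box ψ holds at a world iff ψ holds at every accessible world, and Dia ψ holds iff ψ holds at some accessible world.
At s2: Box p is true, p is false, so Box p and p is false.
  At s2: Box p requires p at every successor {s0, s1, s3}.
    At s0: p is true.
    At s1: p is true.
    At s3: p is true.
  So Box p is true at s2.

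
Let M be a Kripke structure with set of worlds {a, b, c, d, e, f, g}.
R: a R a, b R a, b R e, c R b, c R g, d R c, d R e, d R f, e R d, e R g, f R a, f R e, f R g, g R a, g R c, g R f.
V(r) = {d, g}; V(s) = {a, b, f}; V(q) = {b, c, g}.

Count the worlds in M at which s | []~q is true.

3

Recall that []ψ holds at a world iff ψ holds at every accessible world, and <>ψ holds iff ψ holds at some accessible world.
Let φ = s | []~q. Evaluate φ at each world:
  a (successors {a}): φ is true.
  b (successors {a, e}): φ is true.
  c (successors {b, g}): φ is false.
  d (successors {c, e, f}): φ is false.
  e (successors {d, g}): φ is false.
  f (successors {a, e, g}): φ is true.
  g (successors {a, c, f}): φ is false.
For instance, at b:
  At b: s is true, []~q is true, so s | []~q is true.
    At b: []~q requires ~q at every successor {a, e}.
      At a: ~q is true.
      At e: ~q is true.
    So []~q is true at b.
Satisfying worlds: {a, b, f}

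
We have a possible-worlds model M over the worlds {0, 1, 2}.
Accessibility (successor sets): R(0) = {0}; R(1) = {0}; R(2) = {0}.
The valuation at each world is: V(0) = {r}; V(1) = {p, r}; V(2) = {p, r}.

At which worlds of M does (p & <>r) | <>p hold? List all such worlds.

Recall that <>ψ holds at a world iff ψ holds at some accessible world.
Let φ = (p & <>r) | <>p. Evaluate φ at each world:
  0 (successors {0}): φ is false.
  1 (successors {0}): φ is true.
  2 (successors {0}): φ is true.
For instance, at 1:
  At 1: p & <>r is true, <>p is false, so (p & <>r) | <>p is true.
    At 1: p is true, <>r is true, so p & <>r is true.
      At 1: <>r requires r at some successor in {0}.
        r holds at 0, so <>r is true at 1.
    At 1: <>p requires p at some successor in {0}.
      At 0: p is false.
    So <>p is false at 1.
Satisfying worlds: {1, 2}

1, 2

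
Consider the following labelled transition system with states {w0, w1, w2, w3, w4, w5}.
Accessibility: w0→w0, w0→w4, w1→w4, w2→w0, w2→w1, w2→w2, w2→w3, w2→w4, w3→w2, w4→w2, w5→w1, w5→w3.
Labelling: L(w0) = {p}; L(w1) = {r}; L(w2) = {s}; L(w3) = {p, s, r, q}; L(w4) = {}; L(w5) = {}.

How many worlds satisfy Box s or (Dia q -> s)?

5

Recall that Box ψ holds at a world iff ψ holds at every accessible world, and Dia ψ holds iff ψ holds at some accessible world.
Let φ = Box s or (Dia q -> s). Evaluate φ at each world:
  w0 (successors {w0, w4}): φ is true.
  w1 (successors {w4}): φ is true.
  w2 (successors {w0, w1, w2, w3, w4}): φ is true.
  w3 (successors {w2}): φ is true.
  w4 (successors {w2}): φ is true.
  w5 (successors {w1, w3}): φ is false.
For instance, at w5:
  At w5: Box s is false, Dia q -> s is false, so Box s or (Dia q -> s) is false.
    At w5: Box s requires s at every successor {w1, w3}.
      s fails at w1, so Box s is false at w5.
    At w5: Dia q is true, s is false, so Dia q -> s is false.
      At w5: Dia q requires q at some successor in {w1, w3}.
        q holds at w3, so Dia q is true at w5.
Satisfying worlds: {w0, w1, w2, w3, w4}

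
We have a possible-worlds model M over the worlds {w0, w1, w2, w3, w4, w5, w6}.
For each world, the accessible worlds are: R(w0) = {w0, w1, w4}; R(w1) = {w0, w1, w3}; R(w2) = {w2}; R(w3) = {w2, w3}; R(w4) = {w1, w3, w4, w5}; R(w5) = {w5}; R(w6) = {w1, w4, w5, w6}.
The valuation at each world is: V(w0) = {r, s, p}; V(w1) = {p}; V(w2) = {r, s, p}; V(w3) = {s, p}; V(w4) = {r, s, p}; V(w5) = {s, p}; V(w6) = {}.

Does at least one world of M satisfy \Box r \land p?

Recall that \Box ψ holds at a world iff ψ holds at every accessible world, and \Diamond ψ holds iff ψ holds at some accessible world.
Let φ = \Box r \land p. Evaluate φ at each world:
  w0 (successors {w0, w1, w4}): φ is false.
  w1 (successors {w0, w1, w3}): φ is false.
  w2 (successors {w2}): φ is true.
  w3 (successors {w2, w3}): φ is false.
  w4 (successors {w1, w3, w4, w5}): φ is false.
  w5 (successors {w5}): φ is false.
  w6 (successors {w1, w4, w5, w6}): φ is false.
Detail at w2 (witness):
  At w2: \Box r is true, p is true, so \Box r \land p is true.
    At w2: \Box r requires r at every successor {w2}.
      At w2: r is true.
    So \Box r is true at w2.

Yes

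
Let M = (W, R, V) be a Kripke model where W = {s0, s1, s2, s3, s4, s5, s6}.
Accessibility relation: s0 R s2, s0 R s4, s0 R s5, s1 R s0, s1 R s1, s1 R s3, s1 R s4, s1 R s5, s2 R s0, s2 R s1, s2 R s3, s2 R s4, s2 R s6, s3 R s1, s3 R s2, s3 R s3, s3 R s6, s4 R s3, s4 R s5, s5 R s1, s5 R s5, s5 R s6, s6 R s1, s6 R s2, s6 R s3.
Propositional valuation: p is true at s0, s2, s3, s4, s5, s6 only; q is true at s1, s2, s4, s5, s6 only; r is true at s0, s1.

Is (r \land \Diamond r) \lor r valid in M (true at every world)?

No

Let φ = (r \land \Diamond r) \lor r. Evaluate φ at each world:
  s0 (successors {s2, s4, s5}): φ is true.
  s1 (successors {s0, s1, s3, s4, s5}): φ is true.
  s2 (successors {s0, s1, s3, s4, s6}): φ is false.
  s3 (successors {s1, s2, s3, s6}): φ is false.
  s4 (successors {s3, s5}): φ is false.
  s5 (successors {s1, s5, s6}): φ is false.
  s6 (successors {s1, s2, s3}): φ is false.
Detail at s2 (counterexample):
  At s2: r \land \Diamond r is false, r is false, so (r \land \Diamond r) \lor r is false.
    At s2: r is false, \Diamond r is true, so r \land \Diamond r is false.
      At s2: \Diamond r requires r at some successor in {s0, s1, s3, s4, s6}.
        r holds at s0, so \Diamond r is true at s2.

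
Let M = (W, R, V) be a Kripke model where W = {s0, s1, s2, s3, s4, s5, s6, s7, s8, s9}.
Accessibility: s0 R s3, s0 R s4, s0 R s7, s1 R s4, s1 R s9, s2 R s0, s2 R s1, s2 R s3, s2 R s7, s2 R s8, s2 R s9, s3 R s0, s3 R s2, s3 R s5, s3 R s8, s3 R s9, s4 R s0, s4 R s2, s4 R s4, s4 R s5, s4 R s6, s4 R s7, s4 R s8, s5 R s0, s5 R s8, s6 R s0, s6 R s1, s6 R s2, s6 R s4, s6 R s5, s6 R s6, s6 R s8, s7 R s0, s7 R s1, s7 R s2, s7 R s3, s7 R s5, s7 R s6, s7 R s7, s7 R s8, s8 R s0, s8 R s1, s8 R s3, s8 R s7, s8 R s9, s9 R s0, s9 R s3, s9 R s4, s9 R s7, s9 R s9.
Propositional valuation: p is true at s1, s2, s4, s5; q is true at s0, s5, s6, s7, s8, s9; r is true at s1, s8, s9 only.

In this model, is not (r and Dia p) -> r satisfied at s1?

Yes

At s1: not (r and Dia p) is false, r is true, so not (r and Dia p) -> r is true.
  At s1: r and Dia p is true, so not (r and Dia p) is false.
    At s1: r is true, Dia p is true, so r and Dia p is true.
      At s1: Dia p requires p at some successor in {s4, s9}.
        p holds at s4, so Dia p is true at s1.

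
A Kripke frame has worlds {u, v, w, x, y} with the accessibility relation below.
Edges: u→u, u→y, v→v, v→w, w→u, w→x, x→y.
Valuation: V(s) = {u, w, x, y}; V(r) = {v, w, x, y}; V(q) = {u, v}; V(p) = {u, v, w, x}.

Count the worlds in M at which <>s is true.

4

Recall that <>ψ holds at a world iff ψ holds at some accessible world.
Let φ = <>s. Evaluate φ at each world:
  u (successors {u, y}): φ is true.
  v (successors {v, w}): φ is true.
  w (successors {u, x}): φ is true.
  x (successors {y}): φ is true.
  y (successors ∅): φ is false.
For instance, at u:
  At u: <>s requires s at some successor in {u, y}.
    s holds at u, so <>s is true at u.
Satisfying worlds: {u, v, w, x}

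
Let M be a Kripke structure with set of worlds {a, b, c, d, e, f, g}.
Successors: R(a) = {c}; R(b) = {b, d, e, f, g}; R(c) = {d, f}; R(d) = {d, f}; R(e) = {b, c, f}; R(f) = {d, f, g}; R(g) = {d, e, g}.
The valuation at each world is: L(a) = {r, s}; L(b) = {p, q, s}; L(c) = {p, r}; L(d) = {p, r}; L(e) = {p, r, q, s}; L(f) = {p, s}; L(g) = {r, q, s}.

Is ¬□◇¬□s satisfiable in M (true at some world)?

No

Recall that □ψ holds at a world iff ψ holds at every accessible world, and ◇ψ holds iff ψ holds at some accessible world.
Let φ = ¬□◇¬□s. Evaluate φ at each world:
  a (successors {c}): φ is false.
  b (successors {b, d, e, f, g}): φ is false.
  c (successors {d, f}): φ is false.
  d (successors {d, f}): φ is false.
  e (successors {b, c, f}): φ is false.
  f (successors {d, f, g}): φ is false.
  g (successors {d, e, g}): φ is false.
For instance, at b:
  At b: □◇¬□s is true, so ¬□◇¬□s is false.
    At b: □◇¬□s requires ◇¬□s at every successor {b, d, e, f, g}.
      At b: ◇¬□s is true.
      At d: ◇¬□s is true.
      At e: ◇¬□s is true.
      At f: ◇¬□s is true.
      At g: ◇¬□s is true.
    So □◇¬□s is true at b.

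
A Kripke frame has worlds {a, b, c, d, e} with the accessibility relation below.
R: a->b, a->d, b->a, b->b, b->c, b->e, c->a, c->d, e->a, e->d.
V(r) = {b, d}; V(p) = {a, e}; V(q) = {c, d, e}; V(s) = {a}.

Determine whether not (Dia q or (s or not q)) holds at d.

At d: Dia q or (s or not q) is false, so not (Dia q or (s or not q)) is true.
  At d: Dia q is false, s or not q is false, so Dia q or (s or not q) is false.
    At d: no accessible worlds, so Dia q is false.

Yes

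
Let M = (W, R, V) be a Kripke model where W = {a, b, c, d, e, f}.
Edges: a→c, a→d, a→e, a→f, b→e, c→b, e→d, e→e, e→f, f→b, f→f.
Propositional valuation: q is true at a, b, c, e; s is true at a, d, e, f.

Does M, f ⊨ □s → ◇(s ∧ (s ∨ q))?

Yes

At f: □s is false, ◇(s ∧ (s ∨ q)) is true, so □s → ◇(s ∧ (s ∨ q)) is true.
  At f: □s requires s at every successor {b, f}.
    s fails at b, so □s is false at f.
  At f: ◇(s ∧ (s ∨ q)) requires s ∧ (s ∨ q) at some successor in {b, f}.
    s ∧ (s ∨ q) holds at f, so ◇(s ∧ (s ∨ q)) is true at f.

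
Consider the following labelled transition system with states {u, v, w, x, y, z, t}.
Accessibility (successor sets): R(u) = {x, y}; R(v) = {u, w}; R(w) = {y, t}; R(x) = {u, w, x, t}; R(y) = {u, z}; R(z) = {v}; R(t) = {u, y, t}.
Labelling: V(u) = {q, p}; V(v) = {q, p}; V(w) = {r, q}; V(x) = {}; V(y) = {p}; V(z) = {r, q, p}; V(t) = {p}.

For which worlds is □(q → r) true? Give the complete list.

u, w

Recall that □ψ holds at a world iff ψ holds at every accessible world, and ◇ψ holds iff ψ holds at some accessible world.
Let φ = □(q → r). Evaluate φ at each world:
  u (successors {x, y}): φ is true.
  v (successors {u, w}): φ is false.
  w (successors {y, t}): φ is true.
  x (successors {u, w, x, t}): φ is false.
  y (successors {u, z}): φ is false.
  z (successors {v}): φ is false.
  t (successors {u, y, t}): φ is false.
For instance, at t:
  At t: □(q → r) requires q → r at every successor {u, y, t}.
    q → r fails at u, so □(q → r) is false at t.
Satisfying worlds: {u, w}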